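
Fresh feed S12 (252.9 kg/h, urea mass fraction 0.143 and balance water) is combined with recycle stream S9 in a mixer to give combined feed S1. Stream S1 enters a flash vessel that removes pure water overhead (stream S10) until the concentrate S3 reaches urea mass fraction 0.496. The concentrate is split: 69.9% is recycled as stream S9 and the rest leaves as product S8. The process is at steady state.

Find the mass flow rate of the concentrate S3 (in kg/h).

242.2 kg/h

Overall urea balance (none leaves overhead): urea in fresh feed = urea in product, i.e. 252.9×0.143 = (1−0.699)·S3·0.496.
S3 = 36.165/(0.496×0.301) = 242.23 kg/h.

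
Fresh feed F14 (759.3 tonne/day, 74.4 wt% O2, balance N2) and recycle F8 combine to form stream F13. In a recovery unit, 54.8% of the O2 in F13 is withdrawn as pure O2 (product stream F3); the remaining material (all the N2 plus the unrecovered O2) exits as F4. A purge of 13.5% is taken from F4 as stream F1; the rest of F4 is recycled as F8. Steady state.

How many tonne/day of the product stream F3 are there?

O2 in F13: m_A = 759.3×0.744 + (1−0.135)·(1−0.548)·m_A, so m_A = 564.92/0.6090 = 927.59 tonne/day.
Product F3 = 0.548×927.59 = 508.32 tonne/day.

508.3 tonne/day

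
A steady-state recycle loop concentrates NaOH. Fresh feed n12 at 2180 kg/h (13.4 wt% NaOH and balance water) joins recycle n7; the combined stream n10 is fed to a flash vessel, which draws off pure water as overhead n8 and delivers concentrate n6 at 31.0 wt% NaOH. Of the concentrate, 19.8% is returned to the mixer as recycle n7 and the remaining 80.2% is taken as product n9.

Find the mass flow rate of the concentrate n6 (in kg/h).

1175 kg/h

Overall NaOH balance (none leaves overhead): NaOH in fresh feed = NaOH in product, i.e. 2180×0.134 = (1−0.198)·n6·0.310.
n6 = 292.12/(0.310×0.802) = 1175 kg/h.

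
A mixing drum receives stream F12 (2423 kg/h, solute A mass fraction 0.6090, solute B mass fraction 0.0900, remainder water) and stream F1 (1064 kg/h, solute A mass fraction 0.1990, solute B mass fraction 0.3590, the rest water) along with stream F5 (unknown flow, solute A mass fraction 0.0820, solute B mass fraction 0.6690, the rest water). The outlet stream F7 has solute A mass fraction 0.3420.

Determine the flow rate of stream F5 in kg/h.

Let F5 be the unknown flow. Total out = 3487 + F5.
solute A balance: 1687.3 + 0.082·F5 = 0.342·(3487 + F5)
(0.082 − 0.342)·F5 = 0.342×3487 − 1687.3 = -494.79
F5 = -494.79 / -0.260 = 1903 kg/h

1903 kg/h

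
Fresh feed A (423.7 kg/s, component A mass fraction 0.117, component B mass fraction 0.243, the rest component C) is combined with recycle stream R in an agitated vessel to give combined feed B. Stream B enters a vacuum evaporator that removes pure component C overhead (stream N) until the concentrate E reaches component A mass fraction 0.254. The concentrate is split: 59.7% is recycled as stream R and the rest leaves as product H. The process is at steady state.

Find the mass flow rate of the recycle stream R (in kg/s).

Overall component A balance (none leaves overhead): component A in fresh feed = component A in product, i.e. 423.7×0.117 = (1−0.597)·E·0.254.
E = 49.573/(0.254×0.403) = 484.29 kg/s.
Recycle R = 0.597×484.29 = 289.12 kg/s.

289.1 kg/s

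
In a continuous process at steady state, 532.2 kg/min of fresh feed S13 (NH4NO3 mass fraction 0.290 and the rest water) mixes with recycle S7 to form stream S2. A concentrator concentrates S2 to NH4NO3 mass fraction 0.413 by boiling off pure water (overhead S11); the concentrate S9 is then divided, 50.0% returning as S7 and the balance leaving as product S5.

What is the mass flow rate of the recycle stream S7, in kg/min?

Overall NH4NO3 balance (none leaves overhead): NH4NO3 in fresh feed = NH4NO3 in product, i.e. 532.2×0.290 = (1−0.500)·S9·0.413.
S9 = 154.34/(0.413×0.500) = 747.4 kg/min.
Recycle S7 = 0.500×747.4 = 373.7 kg/min.

373.7 kg/min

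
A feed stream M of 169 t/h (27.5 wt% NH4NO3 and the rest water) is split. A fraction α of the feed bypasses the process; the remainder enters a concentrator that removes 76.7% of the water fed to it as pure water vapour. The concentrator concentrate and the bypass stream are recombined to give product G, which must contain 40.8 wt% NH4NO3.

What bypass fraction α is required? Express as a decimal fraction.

All 169×0.275 = 46.475 t/h of NH4NO3 reaches G, so G = 46.475/0.408 = 113.91 t/h and vapour = 55.091 t/h.
The evaporator receives (1−α)·169 of feed at 0.725 water and removes 0.767 of that water:
0.767×0.725×(1−α)×169 = 55.091
(1−α) = 55.091/93.977 = 0.5862;  α = 0.4138.

0.414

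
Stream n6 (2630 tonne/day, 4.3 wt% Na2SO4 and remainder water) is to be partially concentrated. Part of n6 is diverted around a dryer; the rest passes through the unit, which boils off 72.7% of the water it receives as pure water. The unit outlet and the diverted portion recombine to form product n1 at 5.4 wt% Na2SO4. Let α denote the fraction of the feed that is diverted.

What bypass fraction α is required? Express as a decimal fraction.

0.707

All 2630×0.043 = 113.09 tonne/day of Na2SO4 reaches n1, so n1 = 113.09/0.054 = 2094.3 tonne/day and vapour = 535.74 tonne/day.
The evaporator receives (1−α)·2630 of feed at 0.957 water and removes 0.727 of that water:
0.727×0.957×(1−α)×2630 = 535.74
(1−α) = 535.74/1829.8 = 0.2928;  α = 0.7072.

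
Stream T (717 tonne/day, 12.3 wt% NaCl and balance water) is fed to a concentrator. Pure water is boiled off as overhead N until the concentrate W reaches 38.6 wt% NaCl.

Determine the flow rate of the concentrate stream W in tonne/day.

228.5 tonne/day

NaCl is conserved: 717×0.123 = 88.191 tonne/day all reports to the concentrate.
Concentrate = 88.191/(target fraction) = 228.47 tonne/day.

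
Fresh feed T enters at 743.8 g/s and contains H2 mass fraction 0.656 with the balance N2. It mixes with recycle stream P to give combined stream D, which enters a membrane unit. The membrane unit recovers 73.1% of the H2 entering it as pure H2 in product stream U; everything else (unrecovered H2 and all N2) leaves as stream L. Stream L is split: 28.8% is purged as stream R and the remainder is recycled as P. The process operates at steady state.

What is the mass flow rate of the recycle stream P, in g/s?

N2 enters only via T and leaves only via the purge: 743.8×0.344 = 0.288×(N2 in L), and the membrane unit passes all N2, so N2 in D = N2 in L = 888.43 g/s.
H2 in D: m_A = 743.8×0.656 + (1−0.288)·(1−0.731)·m_A, so m_A = 487.93/0.8085 = 603.52 g/s.
L = (1−0.731)×603.52 + 888.43 = 1050.8 g/s.
Recycle P = (1−0.288)×1050.8 = 748.15 g/s.

748.2 g/s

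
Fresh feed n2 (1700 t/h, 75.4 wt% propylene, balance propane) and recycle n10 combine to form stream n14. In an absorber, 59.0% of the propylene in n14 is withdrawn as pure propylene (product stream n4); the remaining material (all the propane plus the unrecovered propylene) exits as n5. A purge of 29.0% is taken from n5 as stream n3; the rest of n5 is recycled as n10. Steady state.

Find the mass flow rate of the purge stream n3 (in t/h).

propane enters only via n2 and leaves only via the purge: 1700×0.246 = 0.290×(propane in n5), and the absorber passes all propane, so propane in n14 = propane in n5 = 1442.1 t/h.
propylene in n14: m_A = 1700×0.754 + (1−0.290)·(1−0.590)·m_A, so m_A = 1281.8/0.7089 = 1808.2 t/h.
n5 = (1−0.590)×1808.2 + 1442.1 = 2183.4 t/h.
Purge n3 = 0.290×2183.4 = 633.19 t/h.

633.2 t/h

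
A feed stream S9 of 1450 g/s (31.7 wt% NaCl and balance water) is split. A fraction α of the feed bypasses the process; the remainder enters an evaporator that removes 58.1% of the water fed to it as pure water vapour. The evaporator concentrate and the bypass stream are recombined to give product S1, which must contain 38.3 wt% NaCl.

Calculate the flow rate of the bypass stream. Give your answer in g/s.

All 1450×0.317 = 459.65 g/s of NaCl reaches S1, so S1 = 459.65/0.383 = 1200.1 g/s and vapour = 249.87 g/s.
The evaporator receives (1−α)·1450 of feed at 0.683 water and removes 0.581 of that water:
0.581×0.683×(1−α)×1450 = 249.87
(1−α) = 249.87/575.39 = 0.4343;  α = 0.5657.
Bypass flow = 0.5657×1450 = 820.33 g/s.

820.3 g/s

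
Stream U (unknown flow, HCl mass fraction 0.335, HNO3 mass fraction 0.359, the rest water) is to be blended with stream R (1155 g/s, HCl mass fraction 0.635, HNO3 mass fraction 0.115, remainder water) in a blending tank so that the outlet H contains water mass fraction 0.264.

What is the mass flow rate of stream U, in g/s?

385 g/s

Let U be the unknown flow. Total out = 1155 + U.
water balance: 288.75 + 0.306·U = 0.264·(1155 + U)
(0.306 − 0.264)·U = 0.264×1155 − 288.75 = 16.17
U = 16.17 / 0.042 = 385 g/s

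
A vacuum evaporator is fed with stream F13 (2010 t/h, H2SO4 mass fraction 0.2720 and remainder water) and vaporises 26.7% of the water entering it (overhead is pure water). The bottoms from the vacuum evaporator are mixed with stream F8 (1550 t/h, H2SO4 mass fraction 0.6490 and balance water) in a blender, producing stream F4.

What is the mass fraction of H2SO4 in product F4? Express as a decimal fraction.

Vapour removed = 0.267×0.728×2010 = 390.7 t/h; concentrate = 1619.3 t/h.
H2SO4 reaching the mixer = 546.72 (from concentrate) + 1550×0.649 = 1552.7 t/h.
Product flow = 1619.3 + 1550 = 3169.3 t/h; H2SO4 fraction = 0.4899.

0.4899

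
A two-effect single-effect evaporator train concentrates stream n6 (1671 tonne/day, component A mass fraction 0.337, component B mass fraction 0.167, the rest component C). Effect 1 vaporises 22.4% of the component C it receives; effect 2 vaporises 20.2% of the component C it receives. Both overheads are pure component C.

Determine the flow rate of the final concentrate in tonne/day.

component C in feed = 1671×0.496 = 828.82 tonne/day.
After stage 1: component C left = (1−0.224)×828.82 = 643.16; stream total = 1485.3 tonne/day.
After stage 2: component C left = (1−0.202)×643.16 = 513.24; final concentrate = 1355.4 tonne/day.

1355 tonne/day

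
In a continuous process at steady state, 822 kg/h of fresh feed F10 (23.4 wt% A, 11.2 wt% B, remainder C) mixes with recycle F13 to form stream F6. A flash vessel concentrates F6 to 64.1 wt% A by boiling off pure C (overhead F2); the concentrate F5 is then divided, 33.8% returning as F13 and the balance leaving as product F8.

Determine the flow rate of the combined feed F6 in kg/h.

Overall A balance (none leaves overhead): A in fresh feed = A in product, i.e. 822×0.234 = (1−0.338)·F5·0.641.
F5 = 192.35/(0.641×0.662) = 453.29 kg/h.
Recycle F13 = 0.338×453.29 = 153.21 kg/h.
Combined feed F6 = 822 + 153.21 = 975.21 kg/h.

975.2 kg/h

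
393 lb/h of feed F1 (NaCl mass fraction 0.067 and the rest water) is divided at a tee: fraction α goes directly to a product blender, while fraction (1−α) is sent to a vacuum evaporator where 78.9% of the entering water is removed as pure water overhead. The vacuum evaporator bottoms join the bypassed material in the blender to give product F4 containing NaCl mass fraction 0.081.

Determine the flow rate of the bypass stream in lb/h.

All 393×0.067 = 26.331 lb/h of NaCl reaches F4, so F4 = 26.331/0.081 = 325.07 lb/h and vapour = 67.926 lb/h.
The evaporator receives (1−α)·393 of feed at 0.933 water and removes 0.789 of that water:
0.789×0.933×(1−α)×393 = 67.926
(1−α) = 67.926/289.3 = 0.2348;  α = 0.7652.
Bypass flow = 0.7652×393 = 300.73 lb/h.

300.7 lb/h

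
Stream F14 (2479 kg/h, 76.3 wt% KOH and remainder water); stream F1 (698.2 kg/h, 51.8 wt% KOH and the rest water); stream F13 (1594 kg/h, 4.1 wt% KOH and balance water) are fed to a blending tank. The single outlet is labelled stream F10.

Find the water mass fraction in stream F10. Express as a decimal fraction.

Total flow out = 2479 + 698.2 + 1594 = 4771.2 kg/h.
water in = 2479×0.237 + 698.2×0.482 + 1594×0.959 = 2452.7 kg/h.
water mass fraction in F10 = 2452.7/4771.2 = 0.5141.

0.5141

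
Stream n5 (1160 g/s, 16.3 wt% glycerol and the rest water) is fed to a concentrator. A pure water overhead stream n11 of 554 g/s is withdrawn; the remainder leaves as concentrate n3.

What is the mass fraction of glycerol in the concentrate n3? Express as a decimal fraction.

glycerol is not removed: 1160×0.163 = 189.08 g/s of glycerol enters n3.
Concentrate = 1160 − 554 = 606 g/s.
Mass fraction = 189.08/606 = 0.3120.

0.3120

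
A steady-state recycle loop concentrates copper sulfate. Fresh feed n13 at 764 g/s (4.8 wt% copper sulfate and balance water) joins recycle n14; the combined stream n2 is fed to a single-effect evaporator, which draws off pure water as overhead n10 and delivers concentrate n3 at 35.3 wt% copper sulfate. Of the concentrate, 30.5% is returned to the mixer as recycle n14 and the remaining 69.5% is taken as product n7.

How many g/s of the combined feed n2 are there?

809.6 g/s

Overall copper sulfate balance (none leaves overhead): copper sulfate in fresh feed = copper sulfate in product, i.e. 764×0.048 = (1−0.305)·n3·0.353.
n3 = 36.672/(0.353×0.695) = 149.48 g/s.
Recycle n14 = 0.305×149.48 = 45.591 g/s.
Combined feed n2 = 764 + 45.591 = 809.59 g/s.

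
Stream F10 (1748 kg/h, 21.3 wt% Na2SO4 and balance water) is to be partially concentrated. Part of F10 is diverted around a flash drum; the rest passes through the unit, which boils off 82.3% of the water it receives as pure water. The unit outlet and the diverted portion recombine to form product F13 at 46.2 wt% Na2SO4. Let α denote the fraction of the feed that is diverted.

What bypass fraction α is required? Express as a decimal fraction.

0.168

All 1748×0.213 = 372.32 kg/h of Na2SO4 reaches F13, so F13 = 372.32/0.462 = 805.9 kg/h and vapour = 942.1 kg/h.
The evaporator receives (1−α)·1748 of feed at 0.787 water and removes 0.823 of that water:
0.823×0.787×(1−α)×1748 = 942.1
(1−α) = 942.1/1132.2 = 0.8321;  α = 0.1679.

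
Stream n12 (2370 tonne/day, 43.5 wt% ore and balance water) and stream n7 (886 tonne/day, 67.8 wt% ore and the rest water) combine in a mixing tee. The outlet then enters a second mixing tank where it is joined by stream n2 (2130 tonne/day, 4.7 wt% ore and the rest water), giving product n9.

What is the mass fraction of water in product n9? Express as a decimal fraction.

0.678

Overall, product flow = 5386 tonne/day.
water in = 2370×0.565 + 886×0.322 + 2130×0.953 = 3654.2 tonne/day.
water fraction in n9 = 0.678.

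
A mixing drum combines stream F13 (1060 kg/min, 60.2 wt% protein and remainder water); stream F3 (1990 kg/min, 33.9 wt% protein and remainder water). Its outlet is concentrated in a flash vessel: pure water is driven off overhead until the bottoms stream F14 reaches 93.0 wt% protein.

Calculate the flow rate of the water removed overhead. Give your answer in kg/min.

protein entering = 1060×0.602 + 1990×0.339 = 1312.7 kg/min.
All protein reports to F14, so F14 = 1312.7/0.930 = 1411.5 kg/min.
Total feed = 3050 kg/min; overhead = 3050 − 1411.5 = 1638.5 kg/min.

1638 kg/min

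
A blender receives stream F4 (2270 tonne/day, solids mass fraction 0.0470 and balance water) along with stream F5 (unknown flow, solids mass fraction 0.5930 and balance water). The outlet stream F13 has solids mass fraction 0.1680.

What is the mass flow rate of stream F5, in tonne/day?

Let F5 be the unknown flow. Total out = 2270 + F5.
solids balance: 106.69 + 0.593·F5 = 0.168·(2270 + F5)
(0.593 − 0.168)·F5 = 0.168×2270 − 106.69 = 274.67
F5 = 274.67 / 0.425 = 646.28 tonne/day

646.3 tonne/day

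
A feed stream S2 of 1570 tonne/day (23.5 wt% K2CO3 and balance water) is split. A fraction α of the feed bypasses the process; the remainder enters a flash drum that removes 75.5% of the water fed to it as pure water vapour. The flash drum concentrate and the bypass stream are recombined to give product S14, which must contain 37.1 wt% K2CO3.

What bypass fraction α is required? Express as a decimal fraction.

0.365

All 1570×0.235 = 368.95 tonne/day of K2CO3 reaches S14, so S14 = 368.95/0.371 = 994.47 tonne/day and vapour = 575.53 tonne/day.
The evaporator receives (1−α)·1570 of feed at 0.765 water and removes 0.755 of that water:
0.755×0.765×(1−α)×1570 = 575.53
(1−α) = 575.53/906.79 = 0.6347;  α = 0.3653.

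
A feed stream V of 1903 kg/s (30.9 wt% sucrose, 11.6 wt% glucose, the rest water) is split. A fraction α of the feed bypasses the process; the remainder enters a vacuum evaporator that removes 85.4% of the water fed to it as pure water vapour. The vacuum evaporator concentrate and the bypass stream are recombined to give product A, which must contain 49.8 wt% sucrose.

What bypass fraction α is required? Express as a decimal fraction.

All 1903×0.309 = 588.03 kg/s of sucrose reaches A, so A = 588.03/0.498 = 1180.8 kg/s and vapour = 722.22 kg/s.
The evaporator receives (1−α)·1903 of feed at 0.575 water and removes 0.854 of that water:
0.854×0.575×(1−α)×1903 = 722.22
(1−α) = 722.22/934.47 = 0.7729;  α = 0.2271.

0.227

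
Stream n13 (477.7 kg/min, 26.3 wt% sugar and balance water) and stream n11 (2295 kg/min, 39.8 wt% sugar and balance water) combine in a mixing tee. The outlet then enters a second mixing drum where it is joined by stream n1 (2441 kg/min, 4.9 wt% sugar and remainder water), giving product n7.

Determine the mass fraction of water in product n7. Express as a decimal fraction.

Overall, product flow = 5213.7 kg/min.
water in = 477.7×0.737 + 2295×0.602 + 2441×0.951 = 4055 kg/min.
water fraction in n7 = 0.778.

0.778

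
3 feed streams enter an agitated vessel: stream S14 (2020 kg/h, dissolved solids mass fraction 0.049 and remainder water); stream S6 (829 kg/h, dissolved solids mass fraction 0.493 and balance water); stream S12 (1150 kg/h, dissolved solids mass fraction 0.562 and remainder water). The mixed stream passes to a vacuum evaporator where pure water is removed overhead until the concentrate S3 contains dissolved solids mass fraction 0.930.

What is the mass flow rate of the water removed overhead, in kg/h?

dissolved solids entering = 2020×0.049 + 829×0.493 + 1150×0.562 = 1154 kg/h.
All dissolved solids reports to S3, so S3 = 1154/0.930 = 1240.8 kg/h.
Total feed = 3999 kg/h; overhead = 3999 − 1240.8 = 2758.2 kg/h.

2758 kg/h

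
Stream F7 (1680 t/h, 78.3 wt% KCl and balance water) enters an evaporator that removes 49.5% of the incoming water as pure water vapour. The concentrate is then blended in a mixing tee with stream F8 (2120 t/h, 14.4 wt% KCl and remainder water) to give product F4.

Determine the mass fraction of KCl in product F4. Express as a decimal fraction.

0.4478

Vapour removed = 0.495×0.217×1680 = 180.46 t/h; concentrate = 1499.5 t/h.
KCl reaching the mixer = 1315.4 (from concentrate) + 2120×0.144 = 1620.7 t/h.
Product flow = 1499.5 + 2120 = 3619.5 t/h; KCl fraction = 0.4478.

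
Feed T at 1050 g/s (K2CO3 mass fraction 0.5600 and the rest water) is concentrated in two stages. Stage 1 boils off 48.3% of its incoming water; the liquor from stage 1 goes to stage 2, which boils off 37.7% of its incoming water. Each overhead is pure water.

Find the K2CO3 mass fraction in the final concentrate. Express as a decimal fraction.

0.7980

water in feed = 1050×0.440 = 462 g/s.
After stage 1: water left = (1−0.483)×462 = 238.85; stream total = 826.85 g/s.
After stage 2: water left = (1−0.377)×238.85 = 148.81; final concentrate = 736.81 g/s.
K2CO3 fraction = 588/736.81 = 0.7980.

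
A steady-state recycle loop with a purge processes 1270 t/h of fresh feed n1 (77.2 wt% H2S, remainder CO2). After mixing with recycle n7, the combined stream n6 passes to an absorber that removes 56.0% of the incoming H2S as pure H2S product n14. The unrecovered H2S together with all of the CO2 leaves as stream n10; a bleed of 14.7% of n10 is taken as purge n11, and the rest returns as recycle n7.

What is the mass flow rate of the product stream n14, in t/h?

H2S in n6: m_A = 1270×0.772 + (1−0.147)·(1−0.560)·m_A, so m_A = 980.44/0.6247 = 1569.5 t/h.
Product n14 = 0.560×1569.5 = 878.92 t/h.

878.9 t/h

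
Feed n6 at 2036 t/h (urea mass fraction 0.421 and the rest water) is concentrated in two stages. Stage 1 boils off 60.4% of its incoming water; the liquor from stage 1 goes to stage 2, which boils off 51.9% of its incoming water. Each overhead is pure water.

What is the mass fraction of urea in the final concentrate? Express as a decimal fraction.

water in feed = 2036×0.579 = 1178.8 t/h.
After stage 1: water left = (1−0.604)×1178.8 = 466.82; stream total = 1324 t/h.
After stage 2: water left = (1−0.519)×466.82 = 224.54; final concentrate = 1081.7 t/h.
urea fraction = 857.16/1081.7 = 0.792.

0.792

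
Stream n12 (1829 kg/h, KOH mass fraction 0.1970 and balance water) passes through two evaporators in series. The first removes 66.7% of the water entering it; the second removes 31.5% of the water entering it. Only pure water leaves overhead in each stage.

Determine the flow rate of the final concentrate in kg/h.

695.3 kg/h

water in feed = 1829×0.803 = 1468.7 kg/h.
After stage 1: water left = (1−0.667)×1468.7 = 489.07; stream total = 849.39 kg/h.
After stage 2: water left = (1−0.315)×489.07 = 335.01; final concentrate = 695.33 kg/h.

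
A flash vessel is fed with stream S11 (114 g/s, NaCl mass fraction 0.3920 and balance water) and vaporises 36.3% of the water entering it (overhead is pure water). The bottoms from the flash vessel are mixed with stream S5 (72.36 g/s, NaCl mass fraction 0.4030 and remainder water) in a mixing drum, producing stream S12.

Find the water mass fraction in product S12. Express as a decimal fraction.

0.5419

Vapour removed = 0.363×0.608×114 = 25.16 g/s; concentrate = 88.84 g/s.
water reaching the mixer = 44.152 (from concentrate) + 72.36×0.597 = 87.351 g/s.
Product flow = 88.84 + 72.36 = 161.2 g/s; water fraction = 0.5419.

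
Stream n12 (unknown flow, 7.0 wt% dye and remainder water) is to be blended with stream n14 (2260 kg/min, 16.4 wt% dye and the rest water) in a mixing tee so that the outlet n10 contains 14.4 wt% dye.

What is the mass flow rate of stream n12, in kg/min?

610.8 kg/min

Let n12 be the unknown flow. Total out = 2260 + n12.
dye balance: 370.64 + 0.070·n12 = 0.144·(2260 + n12)
(0.070 − 0.144)·n12 = 0.144×2260 − 370.64 = -45.2
n12 = -45.2 / -0.074 = 610.81 kg/min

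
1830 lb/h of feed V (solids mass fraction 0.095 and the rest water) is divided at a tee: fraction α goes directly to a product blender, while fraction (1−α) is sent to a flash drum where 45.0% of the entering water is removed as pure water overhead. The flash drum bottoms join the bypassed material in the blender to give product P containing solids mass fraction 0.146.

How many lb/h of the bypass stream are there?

All 1830×0.095 = 173.85 lb/h of solids reaches P, so P = 173.85/0.146 = 1190.8 lb/h and vapour = 639.25 lb/h.
The evaporator receives (1−α)·1830 of feed at 0.905 water and removes 0.450 of that water:
0.450×0.905×(1−α)×1830 = 639.25
(1−α) = 639.25/745.27 = 0.8577;  α = 0.1423.
Bypass flow = 0.1423×1830 = 260.33 lb/h.

260.3 lb/h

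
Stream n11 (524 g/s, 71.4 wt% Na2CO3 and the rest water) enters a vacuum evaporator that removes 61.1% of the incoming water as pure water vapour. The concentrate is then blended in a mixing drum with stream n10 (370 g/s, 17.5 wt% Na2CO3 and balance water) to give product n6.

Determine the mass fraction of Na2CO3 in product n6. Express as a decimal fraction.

0.547

Vapour removed = 0.611×0.286×524 = 91.567 g/s; concentrate = 432.43 g/s.
Na2CO3 reaching the mixer = 374.14 (from concentrate) + 370×0.175 = 438.89 g/s.
Product flow = 432.43 + 370 = 802.43 g/s; Na2CO3 fraction = 0.547.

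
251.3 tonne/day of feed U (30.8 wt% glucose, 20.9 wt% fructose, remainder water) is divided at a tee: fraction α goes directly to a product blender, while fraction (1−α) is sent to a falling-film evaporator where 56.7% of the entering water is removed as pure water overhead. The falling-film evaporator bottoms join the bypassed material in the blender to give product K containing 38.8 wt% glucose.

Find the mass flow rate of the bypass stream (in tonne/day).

All 251.3×0.308 = 77.4 tonne/day of glucose reaches K, so K = 77.4/0.388 = 199.49 tonne/day and vapour = 51.814 tonne/day.
The evaporator receives (1−α)·251.3 of feed at 0.483 water and removes 0.567 of that water:
0.567×0.483×(1−α)×251.3 = 51.814
(1−α) = 51.814/68.821 = 0.7529;  α = 0.2471.
Bypass flow = 0.2471×251.3 = 62.1 tonne/day.

62.1 tonne/day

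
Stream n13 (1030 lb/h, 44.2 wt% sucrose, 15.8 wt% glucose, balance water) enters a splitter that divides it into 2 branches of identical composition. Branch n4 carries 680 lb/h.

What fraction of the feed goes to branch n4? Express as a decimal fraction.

0.660

Fraction to n4 = 680/1030 = 0.6602.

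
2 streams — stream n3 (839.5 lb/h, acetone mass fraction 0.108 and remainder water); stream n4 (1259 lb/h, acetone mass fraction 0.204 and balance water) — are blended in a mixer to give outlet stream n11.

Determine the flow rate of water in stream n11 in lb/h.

1751 lb/h

water out = water in = 839.5×0.892 + 1259×0.796 = 1751 lb/h.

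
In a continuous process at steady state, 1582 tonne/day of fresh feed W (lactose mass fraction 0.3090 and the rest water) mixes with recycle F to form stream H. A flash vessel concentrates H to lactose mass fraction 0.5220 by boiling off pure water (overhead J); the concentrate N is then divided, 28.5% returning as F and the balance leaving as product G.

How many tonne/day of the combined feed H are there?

1955 tonne/day

Overall lactose balance (none leaves overhead): lactose in fresh feed = lactose in product, i.e. 1582×0.309 = (1−0.285)·N·0.522.
N = 488.84/(0.522×0.715) = 1309.8 tonne/day.
Recycle F = 0.285×1309.8 = 373.28 tonne/day.
Combined feed H = 1582 + 373.28 = 1955.3 tonne/day.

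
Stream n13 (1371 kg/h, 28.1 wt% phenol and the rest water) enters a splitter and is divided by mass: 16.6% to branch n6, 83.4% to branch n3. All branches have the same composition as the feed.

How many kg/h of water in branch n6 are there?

163.6 kg/h

Branch n6 total = 0.166×1371 = 227.59 kg/h.
water in n6 = 0.719×227.59 = 163.63 kg/h.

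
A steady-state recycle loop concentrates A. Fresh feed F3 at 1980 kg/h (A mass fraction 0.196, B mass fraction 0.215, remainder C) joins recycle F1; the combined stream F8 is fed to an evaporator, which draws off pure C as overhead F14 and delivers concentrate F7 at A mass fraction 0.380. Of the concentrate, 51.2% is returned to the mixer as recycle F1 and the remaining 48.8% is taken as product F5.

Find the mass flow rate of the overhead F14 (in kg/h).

Overall A balance (none leaves overhead): A in fresh feed = A in product, i.e. 1980×0.196 = (1−0.512)·F7·0.380.
F7 = 388.08/(0.380×0.488) = 2092.8 kg/h.
Recycle F1 = 0.512×2092.8 = 1071.5 kg/h.
Combined feed F8 = 1980 + 1071.5 = 3051.5 kg/h.
Overhead F14 = F8 − F7 = 3051.5 − 2092.8 = 958.74 kg/h.

958.7 kg/h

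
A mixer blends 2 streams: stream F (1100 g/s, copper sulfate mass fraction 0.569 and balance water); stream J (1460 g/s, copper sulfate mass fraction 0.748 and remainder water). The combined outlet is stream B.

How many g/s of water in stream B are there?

842 g/s

water out = water in = 1100×0.431 + 1460×0.252 = 842.02 g/s.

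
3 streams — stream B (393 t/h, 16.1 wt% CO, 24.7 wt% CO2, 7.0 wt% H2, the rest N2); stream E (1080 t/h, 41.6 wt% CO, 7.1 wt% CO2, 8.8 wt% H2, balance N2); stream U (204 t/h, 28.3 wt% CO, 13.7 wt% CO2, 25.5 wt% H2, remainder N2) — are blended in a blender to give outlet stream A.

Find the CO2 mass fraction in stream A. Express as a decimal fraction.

Total flow out = 393 + 1080 + 204 = 1677 t/h.
CO2 in = 393×0.247 + 1080×0.071 + 204×0.137 = 201.7 t/h.
CO2 mass fraction in A = 201.7/1677 = 0.1203.

0.1203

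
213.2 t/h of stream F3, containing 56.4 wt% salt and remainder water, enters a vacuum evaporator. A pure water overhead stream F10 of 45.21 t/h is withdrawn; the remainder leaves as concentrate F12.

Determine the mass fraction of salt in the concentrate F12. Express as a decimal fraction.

0.716

salt is not removed: 213.2×0.564 = 120.24 t/h of salt enters F12.
Concentrate = 213.2 − 45.21 = 167.99 t/h.
Mass fraction = 120.24/167.99 = 0.716.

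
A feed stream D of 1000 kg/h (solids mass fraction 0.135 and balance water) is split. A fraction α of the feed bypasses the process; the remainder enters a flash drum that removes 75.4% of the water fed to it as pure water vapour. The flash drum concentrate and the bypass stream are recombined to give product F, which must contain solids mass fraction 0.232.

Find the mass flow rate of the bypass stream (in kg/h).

All 1000×0.135 = 135 kg/h of solids reaches F, so F = 135/0.232 = 581.9 kg/h and vapour = 418.1 kg/h.
The evaporator receives (1−α)·1000 of feed at 0.865 water and removes 0.754 of that water:
0.754×0.865×(1−α)×1000 = 418.1
(1−α) = 418.1/652.21 = 0.6411;  α = 0.3589.
Bypass flow = 0.3589×1000 = 358.94 kg/h.

358.9 kg/h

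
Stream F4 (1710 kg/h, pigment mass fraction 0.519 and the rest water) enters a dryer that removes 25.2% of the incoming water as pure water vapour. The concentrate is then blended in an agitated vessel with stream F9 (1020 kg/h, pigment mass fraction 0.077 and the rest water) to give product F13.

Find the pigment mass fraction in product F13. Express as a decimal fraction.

Vapour removed = 0.252×0.481×1710 = 207.27 kg/h; concentrate = 1502.7 kg/h.
pigment reaching the mixer = 887.49 (from concentrate) + 1020×0.077 = 966.03 kg/h.
Product flow = 1502.7 + 1020 = 2522.7 kg/h; pigment fraction = 0.383.

0.383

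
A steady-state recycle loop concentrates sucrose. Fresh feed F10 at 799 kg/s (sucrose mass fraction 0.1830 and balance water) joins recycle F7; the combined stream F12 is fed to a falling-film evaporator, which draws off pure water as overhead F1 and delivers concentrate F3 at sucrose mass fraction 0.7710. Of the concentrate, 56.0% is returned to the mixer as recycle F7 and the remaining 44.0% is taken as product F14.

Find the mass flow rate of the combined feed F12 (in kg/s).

1040 kg/s

Overall sucrose balance (none leaves overhead): sucrose in fresh feed = sucrose in product, i.e. 799×0.183 = (1−0.560)·F3·0.771.
F3 = 146.22/(0.771×0.440) = 431.01 kg/s.
Recycle F7 = 0.560×431.01 = 241.37 kg/s.
Combined feed F12 = 799 + 241.37 = 1040.4 kg/s.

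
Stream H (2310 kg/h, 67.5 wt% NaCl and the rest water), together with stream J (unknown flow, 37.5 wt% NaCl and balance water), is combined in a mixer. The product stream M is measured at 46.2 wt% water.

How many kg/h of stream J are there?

Let J be the unknown flow. Total out = 2310 + J.
water balance: 750.75 + 0.625·J = 0.462·(2310 + J)
(0.625 − 0.462)·J = 0.462×2310 − 750.75 = 316.47
J = 316.47 / 0.163 = 1941.5 kg/h

1942 kg/h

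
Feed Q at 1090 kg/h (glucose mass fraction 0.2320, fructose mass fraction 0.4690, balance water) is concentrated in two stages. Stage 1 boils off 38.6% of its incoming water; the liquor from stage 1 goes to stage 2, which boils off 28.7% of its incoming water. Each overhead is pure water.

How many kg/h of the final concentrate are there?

water in feed = 1090×0.299 = 325.91 kg/h.
After stage 1: water left = (1−0.386)×325.91 = 200.11; stream total = 964.2 kg/h.
After stage 2: water left = (1−0.287)×200.11 = 142.68; final concentrate = 906.77 kg/h.

906.8 kg/h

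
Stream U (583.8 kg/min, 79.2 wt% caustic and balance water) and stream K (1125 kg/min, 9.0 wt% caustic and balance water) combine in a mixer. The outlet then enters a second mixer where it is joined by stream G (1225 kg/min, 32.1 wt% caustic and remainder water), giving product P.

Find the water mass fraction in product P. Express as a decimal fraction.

Overall, product flow = 2933.8 kg/min.
water in = 583.8×0.208 + 1125×0.910 + 1225×0.679 = 1977 kg/min.
water fraction in P = 0.6739.

0.6739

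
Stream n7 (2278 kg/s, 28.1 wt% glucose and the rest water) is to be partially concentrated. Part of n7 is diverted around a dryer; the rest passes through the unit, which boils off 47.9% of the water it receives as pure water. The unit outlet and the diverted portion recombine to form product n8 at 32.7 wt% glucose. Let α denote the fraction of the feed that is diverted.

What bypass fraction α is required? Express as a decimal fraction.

0.592

All 2278×0.281 = 640.12 kg/s of glucose reaches n8, so n8 = 640.12/0.327 = 1957.5 kg/s and vapour = 320.45 kg/s.
The evaporator receives (1−α)·2278 of feed at 0.719 water and removes 0.479 of that water:
0.479×0.719×(1−α)×2278 = 320.45
(1−α) = 320.45/784.55 = 0.4085;  α = 0.5915.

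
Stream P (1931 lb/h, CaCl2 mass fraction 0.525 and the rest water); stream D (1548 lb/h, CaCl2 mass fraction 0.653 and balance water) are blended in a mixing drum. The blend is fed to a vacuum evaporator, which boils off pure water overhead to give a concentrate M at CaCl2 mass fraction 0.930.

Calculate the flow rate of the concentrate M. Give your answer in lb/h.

CaCl2 entering = 1931×0.525 + 1548×0.653 = 2024.6 lb/h.
All CaCl2 reports to M, so M = 2024.6/0.930 = 2177 lb/h.

2177 lb/h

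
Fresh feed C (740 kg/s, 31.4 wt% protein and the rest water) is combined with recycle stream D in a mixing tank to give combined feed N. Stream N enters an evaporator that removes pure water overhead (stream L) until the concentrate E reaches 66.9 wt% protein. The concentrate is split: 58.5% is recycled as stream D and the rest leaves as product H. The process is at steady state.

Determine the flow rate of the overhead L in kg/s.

392.7 kg/s

Overall protein balance (none leaves overhead): protein in fresh feed = protein in product, i.e. 740×0.314 = (1−0.585)·E·0.669.
E = 232.36/(0.669×0.415) = 836.93 kg/s.
Recycle D = 0.585×836.93 = 489.6 kg/s.
Combined feed N = 740 + 489.6 = 1229.6 kg/s.
Overhead L = N − E = 1229.6 − 836.93 = 392.68 kg/s.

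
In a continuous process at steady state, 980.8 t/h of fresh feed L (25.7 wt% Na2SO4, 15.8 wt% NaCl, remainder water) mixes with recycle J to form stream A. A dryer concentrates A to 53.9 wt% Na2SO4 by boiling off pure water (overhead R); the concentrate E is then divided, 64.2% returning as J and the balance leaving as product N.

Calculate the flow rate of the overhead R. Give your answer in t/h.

Overall Na2SO4 balance (none leaves overhead): Na2SO4 in fresh feed = Na2SO4 in product, i.e. 980.8×0.257 = (1−0.642)·E·0.539.
E = 252.07/(0.539×0.358) = 1306.3 t/h.
Recycle J = 0.642×1306.3 = 838.64 t/h.
Combined feed A = 980.8 + 838.64 = 1819.4 t/h.
Overhead R = A − E = 1819.4 − 1306.3 = 513.15 t/h.

513.1 t/h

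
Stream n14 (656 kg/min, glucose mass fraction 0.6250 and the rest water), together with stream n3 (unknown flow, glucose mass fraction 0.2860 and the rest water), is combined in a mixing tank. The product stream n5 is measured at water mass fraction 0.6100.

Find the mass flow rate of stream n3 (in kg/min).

1482 kg/min

Let n3 be the unknown flow. Total out = 656 + n3.
water balance: 246 + 0.714·n3 = 0.610·(656 + n3)
(0.714 − 0.610)·n3 = 0.610×656 − 246 = 154.16
n3 = 154.16 / 0.104 = 1482.3 kg/min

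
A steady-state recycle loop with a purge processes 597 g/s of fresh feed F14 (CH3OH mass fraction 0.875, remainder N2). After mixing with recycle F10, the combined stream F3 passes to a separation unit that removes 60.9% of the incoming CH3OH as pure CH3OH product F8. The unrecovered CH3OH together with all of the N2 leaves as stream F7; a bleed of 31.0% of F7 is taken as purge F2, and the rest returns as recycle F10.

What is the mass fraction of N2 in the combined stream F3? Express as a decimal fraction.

0.252

N2 enters only via F14 and leaves only via the purge: 597×0.125 = 0.310×(N2 in F7), and the separation unit passes all N2, so N2 in F3 = N2 in F7 = 240.73 g/s.
CH3OH in F3: m_A = 597×0.875 + (1−0.310)·(1−0.609)·m_A, so m_A = 522.38/0.7302 = 715.38 g/s.
F3 = 715.38 + 240.73 = 956.1 g/s.
N2 fraction in F3 = 240.73/956.1 = 0.252.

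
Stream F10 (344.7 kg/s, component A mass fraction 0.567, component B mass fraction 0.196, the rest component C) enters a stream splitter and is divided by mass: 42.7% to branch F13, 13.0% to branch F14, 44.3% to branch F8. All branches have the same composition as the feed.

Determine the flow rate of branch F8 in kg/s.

152.7 kg/s

Branch F8 flow = 0.443×344.7 = 152.7 kg/s.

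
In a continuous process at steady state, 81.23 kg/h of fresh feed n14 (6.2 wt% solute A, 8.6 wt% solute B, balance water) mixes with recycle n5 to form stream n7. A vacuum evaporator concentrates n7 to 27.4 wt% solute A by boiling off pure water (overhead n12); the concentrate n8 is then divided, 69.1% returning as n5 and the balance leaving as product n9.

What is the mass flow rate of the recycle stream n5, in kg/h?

41.1 kg/h

Overall solute A balance (none leaves overhead): solute A in fresh feed = solute A in product, i.e. 81.23×0.062 = (1−0.691)·n8·0.274.
n8 = 5.0363/(0.274×0.309) = 59.484 kg/h.
Recycle n5 = 0.691×59.484 = 41.103 kg/h.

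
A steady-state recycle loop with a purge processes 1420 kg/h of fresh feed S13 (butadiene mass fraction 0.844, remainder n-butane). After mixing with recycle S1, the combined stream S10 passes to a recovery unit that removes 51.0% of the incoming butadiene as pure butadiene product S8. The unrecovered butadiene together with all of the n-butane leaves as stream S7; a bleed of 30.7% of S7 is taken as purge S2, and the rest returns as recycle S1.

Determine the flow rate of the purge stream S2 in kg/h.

n-butane enters only via S13 and leaves only via the purge: 1420×0.156 = 0.307×(n-butane in S7), and the recovery unit passes all n-butane, so n-butane in S10 = n-butane in S7 = 721.56 kg/h.
butadiene in S10: m_A = 1420×0.844 + (1−0.307)·(1−0.510)·m_A, so m_A = 1198.5/0.6604 = 1814.7 kg/h.
S7 = (1−0.510)×1814.7 + 721.56 = 1610.8 kg/h.
Purge S2 = 0.307×1610.8 = 494.5 kg/h.

494.5 kg/h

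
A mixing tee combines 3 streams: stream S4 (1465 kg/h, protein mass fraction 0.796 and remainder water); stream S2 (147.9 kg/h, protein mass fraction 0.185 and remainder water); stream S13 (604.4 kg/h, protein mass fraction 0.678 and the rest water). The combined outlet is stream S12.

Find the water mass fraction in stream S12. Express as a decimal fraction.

0.277

Total flow out = 1465 + 147.9 + 604.4 = 2217.3 kg/h.
water in = 1465×0.204 + 147.9×0.815 + 604.4×0.322 = 614.02 kg/h.
water mass fraction in S12 = 614.02/2217.3 = 0.277.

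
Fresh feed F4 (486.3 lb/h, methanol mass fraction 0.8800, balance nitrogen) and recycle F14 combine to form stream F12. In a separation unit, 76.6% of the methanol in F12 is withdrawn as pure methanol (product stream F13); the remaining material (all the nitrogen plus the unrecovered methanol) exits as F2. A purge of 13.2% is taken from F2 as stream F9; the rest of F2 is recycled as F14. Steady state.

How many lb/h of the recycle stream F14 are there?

nitrogen enters only via F4 and leaves only via the purge: 486.3×0.120 = 0.132×(nitrogen in F2), and the separation unit passes all nitrogen, so nitrogen in F12 = nitrogen in F2 = 442.09 lb/h.
methanol in F12: m_A = 486.3×0.880 + (1−0.132)·(1−0.766)·m_A, so m_A = 427.94/0.7969 = 537.02 lb/h.
F2 = (1−0.766)×537.02 + 442.09 = 567.75 lb/h.
Recycle F14 = (1−0.132)×567.75 = 492.81 lb/h.

492.8 lb/h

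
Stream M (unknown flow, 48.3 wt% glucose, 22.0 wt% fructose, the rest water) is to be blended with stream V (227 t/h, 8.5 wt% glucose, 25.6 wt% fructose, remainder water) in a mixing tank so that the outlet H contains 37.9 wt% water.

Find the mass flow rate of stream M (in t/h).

Let M be the unknown flow. Total out = 227 + M.
water balance: 149.59 + 0.297·M = 0.379·(227 + M)
(0.297 − 0.379)·M = 0.379×227 − 149.59 = -63.56
M = -63.56 / -0.082 = 775.12 t/h

775.1 t/h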